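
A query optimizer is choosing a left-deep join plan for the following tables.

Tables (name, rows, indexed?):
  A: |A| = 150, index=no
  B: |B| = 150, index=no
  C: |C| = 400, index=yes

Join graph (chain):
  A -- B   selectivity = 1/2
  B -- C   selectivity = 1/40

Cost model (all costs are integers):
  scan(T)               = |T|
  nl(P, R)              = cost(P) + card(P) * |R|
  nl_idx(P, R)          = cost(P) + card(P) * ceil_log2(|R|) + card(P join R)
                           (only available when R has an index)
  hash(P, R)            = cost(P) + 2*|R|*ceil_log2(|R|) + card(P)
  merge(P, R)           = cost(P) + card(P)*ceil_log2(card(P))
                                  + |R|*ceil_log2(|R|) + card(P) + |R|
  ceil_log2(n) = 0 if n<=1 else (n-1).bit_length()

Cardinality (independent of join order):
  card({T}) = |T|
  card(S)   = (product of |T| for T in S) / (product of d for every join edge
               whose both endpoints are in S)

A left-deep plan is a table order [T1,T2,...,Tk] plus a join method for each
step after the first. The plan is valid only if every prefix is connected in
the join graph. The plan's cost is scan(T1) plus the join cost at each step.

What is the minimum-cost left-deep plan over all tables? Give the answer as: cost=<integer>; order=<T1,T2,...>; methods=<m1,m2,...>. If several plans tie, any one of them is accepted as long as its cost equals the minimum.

Selinger DP (subsets sized 1..n):
  {A}: scan cost=150, card=150
  {B}: scan cost=150, card=150
  {C}: scan cost=400, card=400
  {AB}: card=11250; try (B,hash)→2700, (A,hash)→2700, (B,merge)→2850, (A,merge)→2850, (B,nl)→22650, (A,nl)→22650; best=2700 via (B,hash)
  {BC}: card=1500; try (C,nl_idx)→3000, (B,hash)→3200, (C,merge)→5500, (B,merge)→5750, (C,hash)→7500, (C,nl)→60150 …(+1); best=3000 via (C,nl_idx)
  {ABC}: card=112500; try (A,hash)→6900, (C,hash)→21150, (A,merge)→22350, (C,merge)→175450, (C,nl_idx)→216450, (A,nl)→228000 …(+1); best=6900 via (A,hash)

cost=6900; order=B,C,A; methods=nl_idx,hash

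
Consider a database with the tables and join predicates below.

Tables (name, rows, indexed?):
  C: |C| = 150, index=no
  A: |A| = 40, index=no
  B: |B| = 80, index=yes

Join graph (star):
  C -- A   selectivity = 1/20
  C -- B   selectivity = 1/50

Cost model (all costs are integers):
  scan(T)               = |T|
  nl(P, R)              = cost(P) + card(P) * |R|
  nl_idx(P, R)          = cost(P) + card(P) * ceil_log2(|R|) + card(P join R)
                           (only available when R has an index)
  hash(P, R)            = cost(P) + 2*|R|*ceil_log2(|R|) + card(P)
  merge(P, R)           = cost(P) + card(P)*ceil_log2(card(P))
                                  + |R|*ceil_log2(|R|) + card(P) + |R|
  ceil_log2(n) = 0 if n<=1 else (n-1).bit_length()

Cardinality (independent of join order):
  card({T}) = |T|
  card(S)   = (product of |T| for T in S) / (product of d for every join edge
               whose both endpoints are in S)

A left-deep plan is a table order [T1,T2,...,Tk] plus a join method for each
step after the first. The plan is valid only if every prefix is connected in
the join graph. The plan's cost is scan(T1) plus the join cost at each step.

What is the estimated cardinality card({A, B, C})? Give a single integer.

Tables in S: A(40), B(80), C(150)
Edges inside S: C-A(d=20), C-B(d=50)
numerator = 40 * 80 * 150 = 480000
denominator = 20 * 50 = 1000
card(S) = 480000 / 1000 = 480

480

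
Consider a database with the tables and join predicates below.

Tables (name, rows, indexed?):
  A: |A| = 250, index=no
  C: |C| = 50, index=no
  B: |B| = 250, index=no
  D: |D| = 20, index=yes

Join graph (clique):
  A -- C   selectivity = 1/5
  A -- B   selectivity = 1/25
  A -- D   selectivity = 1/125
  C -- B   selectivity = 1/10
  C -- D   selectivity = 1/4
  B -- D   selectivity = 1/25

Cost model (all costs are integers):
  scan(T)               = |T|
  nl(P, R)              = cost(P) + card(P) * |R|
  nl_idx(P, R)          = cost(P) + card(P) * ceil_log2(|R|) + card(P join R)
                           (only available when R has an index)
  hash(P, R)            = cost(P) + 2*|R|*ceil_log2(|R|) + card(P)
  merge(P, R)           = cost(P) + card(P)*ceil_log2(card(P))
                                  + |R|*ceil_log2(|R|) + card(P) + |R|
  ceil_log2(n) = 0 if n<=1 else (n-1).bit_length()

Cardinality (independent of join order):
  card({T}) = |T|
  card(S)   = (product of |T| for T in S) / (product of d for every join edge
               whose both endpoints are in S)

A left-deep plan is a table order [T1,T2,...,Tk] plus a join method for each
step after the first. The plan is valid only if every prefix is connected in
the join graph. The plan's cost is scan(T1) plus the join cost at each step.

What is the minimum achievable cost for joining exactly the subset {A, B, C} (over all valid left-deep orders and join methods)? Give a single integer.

Selinger DP over subsets of {A,B,C}:
  {A}: scan cost=250, card=250
  {C}: scan cost=50, card=50
  {B}: scan cost=250, card=250
  {AC}: card=2500; try (C,hash)→1100, (A,merge)→2650, (C,merge)→2850, (A,hash)→4100, (A,nl)→12550, (C,nl)→12750; best=1100 via (C,hash)
  {AB}: card=2500; try (B,hash)→4500, (A,hash)→4500, (B,merge)→4750, (A,merge)→4750, (B,nl)→62750, (A,nl)→62750; best=4500 via (B,hash)
  {BC}: card=1250; try (C,hash)→1100, (B,merge)→2650, (C,merge)→2850, (B,hash)→4100, (B,nl)→12550, (C,nl)→12750; best=1100 via (C,hash)
  {ABC}: card=2500; try (A,hash)→6350, (C,hash)→7600, (B,hash)→7600, (A,merge)→18350, (B,merge)→35850, (C,merge)→37350 …(+3); best=6350 via (A,hash)

6350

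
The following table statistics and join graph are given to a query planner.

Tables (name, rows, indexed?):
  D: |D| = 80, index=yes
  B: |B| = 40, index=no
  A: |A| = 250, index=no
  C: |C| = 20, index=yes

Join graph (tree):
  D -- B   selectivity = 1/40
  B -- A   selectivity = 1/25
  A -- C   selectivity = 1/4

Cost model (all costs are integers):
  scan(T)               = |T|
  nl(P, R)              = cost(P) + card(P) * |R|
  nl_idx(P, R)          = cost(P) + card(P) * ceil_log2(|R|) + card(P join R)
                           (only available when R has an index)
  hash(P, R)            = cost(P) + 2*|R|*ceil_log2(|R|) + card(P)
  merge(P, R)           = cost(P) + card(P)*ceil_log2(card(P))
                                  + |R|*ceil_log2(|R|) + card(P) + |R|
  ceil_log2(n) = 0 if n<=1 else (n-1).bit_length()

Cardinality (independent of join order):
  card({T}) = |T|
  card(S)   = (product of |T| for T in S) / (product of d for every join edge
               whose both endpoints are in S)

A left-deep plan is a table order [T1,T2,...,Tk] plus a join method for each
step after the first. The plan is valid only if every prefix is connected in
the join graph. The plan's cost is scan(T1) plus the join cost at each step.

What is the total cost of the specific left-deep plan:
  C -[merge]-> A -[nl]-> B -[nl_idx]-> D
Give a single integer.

step 1: scan C: cost=20, card=20
step 2: join A via merge
    card(P join A) = 20*250/(4) = 1250
    cost = 20 + 20*5 + 250*8 + 20 + 250 = 2390
step 3: join B via nl
    card(P join B) = 1250*40/(25) = 2000
    cost = 2390 + 1250*40 = 52390
step 4: join D via nl_idx
    card(P join D) = 2000*80/(40) = 4000
    cost = 52390 + 2000*7 + 4000 = 70390

70390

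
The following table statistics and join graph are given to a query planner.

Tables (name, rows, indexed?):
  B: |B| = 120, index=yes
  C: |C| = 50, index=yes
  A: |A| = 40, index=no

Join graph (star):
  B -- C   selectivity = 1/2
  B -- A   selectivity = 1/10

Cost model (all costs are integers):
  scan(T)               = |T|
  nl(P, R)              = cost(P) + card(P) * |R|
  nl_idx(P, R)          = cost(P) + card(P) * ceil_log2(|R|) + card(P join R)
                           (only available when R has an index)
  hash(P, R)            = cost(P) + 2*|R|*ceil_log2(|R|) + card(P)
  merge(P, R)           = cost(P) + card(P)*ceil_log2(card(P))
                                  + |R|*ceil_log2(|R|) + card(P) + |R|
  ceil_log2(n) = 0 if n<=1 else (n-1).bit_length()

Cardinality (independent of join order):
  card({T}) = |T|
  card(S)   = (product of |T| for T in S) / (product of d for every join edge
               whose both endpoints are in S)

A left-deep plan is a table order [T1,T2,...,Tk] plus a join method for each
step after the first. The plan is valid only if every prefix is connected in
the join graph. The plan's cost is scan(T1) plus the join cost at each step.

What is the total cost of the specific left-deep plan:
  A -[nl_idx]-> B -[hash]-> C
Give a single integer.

1880

step 1: scan A: cost=40, card=40
step 2: join B via nl_idx
    card(P join B) = 40*120/(10) = 480
    cost = 40 + 40*7 + 480 = 800
step 3: join C via hash
    card(P join C) = 480*50/(2) = 12000
    cost = 800 + 2*50*6 + 480 = 1880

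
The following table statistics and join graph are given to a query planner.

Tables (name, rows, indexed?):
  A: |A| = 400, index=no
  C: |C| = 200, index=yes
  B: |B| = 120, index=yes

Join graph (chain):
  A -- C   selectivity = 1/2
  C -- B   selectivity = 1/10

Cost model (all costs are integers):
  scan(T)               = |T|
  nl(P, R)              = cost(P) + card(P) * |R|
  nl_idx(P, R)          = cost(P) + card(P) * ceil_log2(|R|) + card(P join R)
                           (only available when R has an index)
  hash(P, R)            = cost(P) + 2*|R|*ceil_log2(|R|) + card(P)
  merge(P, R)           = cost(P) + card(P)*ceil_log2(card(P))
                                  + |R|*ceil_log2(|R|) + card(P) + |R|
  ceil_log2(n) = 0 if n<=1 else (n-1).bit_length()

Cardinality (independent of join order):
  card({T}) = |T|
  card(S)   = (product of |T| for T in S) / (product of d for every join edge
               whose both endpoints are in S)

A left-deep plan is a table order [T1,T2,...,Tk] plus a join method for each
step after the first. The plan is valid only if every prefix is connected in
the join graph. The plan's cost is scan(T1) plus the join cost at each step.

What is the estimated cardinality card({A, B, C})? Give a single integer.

480000

Tables in S: A(400), B(120), C(200)
Edges inside S: A-C(d=2), C-B(d=10)
numerator = 400 * 120 * 200 = 9600000
denominator = 2 * 10 = 20
card(S) = 9600000 / 20 = 480000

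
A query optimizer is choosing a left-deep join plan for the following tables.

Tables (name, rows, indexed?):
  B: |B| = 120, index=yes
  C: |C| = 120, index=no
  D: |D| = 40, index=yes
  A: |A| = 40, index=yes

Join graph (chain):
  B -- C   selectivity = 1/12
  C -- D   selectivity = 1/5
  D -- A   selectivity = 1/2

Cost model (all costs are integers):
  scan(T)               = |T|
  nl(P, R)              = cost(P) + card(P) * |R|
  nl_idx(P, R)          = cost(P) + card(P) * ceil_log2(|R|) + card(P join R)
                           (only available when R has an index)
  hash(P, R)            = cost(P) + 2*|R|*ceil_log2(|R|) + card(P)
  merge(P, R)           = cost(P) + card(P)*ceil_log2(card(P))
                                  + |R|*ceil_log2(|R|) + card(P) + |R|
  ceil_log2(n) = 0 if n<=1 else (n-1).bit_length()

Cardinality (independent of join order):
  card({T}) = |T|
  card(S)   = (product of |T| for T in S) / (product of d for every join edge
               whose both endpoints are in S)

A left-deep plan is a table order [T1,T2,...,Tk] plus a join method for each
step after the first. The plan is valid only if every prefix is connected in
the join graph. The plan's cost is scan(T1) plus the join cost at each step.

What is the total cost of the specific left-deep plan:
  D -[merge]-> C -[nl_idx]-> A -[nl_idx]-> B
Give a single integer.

352640

step 1: scan D: cost=40, card=40
step 2: join C via merge
    card(P join C) = 40*120/(5) = 960
    cost = 40 + 40*6 + 120*7 + 40 + 120 = 1280
step 3: join A via nl_idx
    card(P join A) = 960*40/(2) = 19200
    cost = 1280 + 960*6 + 19200 = 26240
step 4: join B via nl_idx
    card(P join B) = 19200*120/(12) = 192000
    cost = 26240 + 19200*7 + 192000 = 352640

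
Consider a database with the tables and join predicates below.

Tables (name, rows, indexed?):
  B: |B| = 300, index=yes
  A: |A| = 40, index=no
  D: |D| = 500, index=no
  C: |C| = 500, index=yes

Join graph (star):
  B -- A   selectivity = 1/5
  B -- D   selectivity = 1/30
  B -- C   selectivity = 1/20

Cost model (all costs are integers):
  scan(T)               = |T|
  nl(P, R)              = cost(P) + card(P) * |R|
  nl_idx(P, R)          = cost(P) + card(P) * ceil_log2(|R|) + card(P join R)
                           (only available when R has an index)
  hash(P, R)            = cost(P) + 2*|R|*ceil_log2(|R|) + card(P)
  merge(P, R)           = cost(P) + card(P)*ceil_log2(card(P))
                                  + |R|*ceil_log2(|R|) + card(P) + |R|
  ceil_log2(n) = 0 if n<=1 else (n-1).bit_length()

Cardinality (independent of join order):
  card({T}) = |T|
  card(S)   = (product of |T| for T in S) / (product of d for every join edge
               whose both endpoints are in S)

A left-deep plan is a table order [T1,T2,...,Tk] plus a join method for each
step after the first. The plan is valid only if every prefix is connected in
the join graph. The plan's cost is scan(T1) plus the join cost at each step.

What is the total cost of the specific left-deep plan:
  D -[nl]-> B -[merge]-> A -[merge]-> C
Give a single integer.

905780

step 1: scan D: cost=500, card=500
step 2: join B via nl
    card(P join B) = 500*300/(30) = 5000
    cost = 500 + 500*300 = 150500
step 3: join A via merge
    card(P join A) = 5000*40/(5) = 40000
    cost = 150500 + 5000*13 + 40*6 + 5000 + 40 = 220780
step 4: join C via merge
    card(P join C) = 40000*500/(20) = 1000000
    cost = 220780 + 40000*16 + 500*9 + 40000 + 500 = 905780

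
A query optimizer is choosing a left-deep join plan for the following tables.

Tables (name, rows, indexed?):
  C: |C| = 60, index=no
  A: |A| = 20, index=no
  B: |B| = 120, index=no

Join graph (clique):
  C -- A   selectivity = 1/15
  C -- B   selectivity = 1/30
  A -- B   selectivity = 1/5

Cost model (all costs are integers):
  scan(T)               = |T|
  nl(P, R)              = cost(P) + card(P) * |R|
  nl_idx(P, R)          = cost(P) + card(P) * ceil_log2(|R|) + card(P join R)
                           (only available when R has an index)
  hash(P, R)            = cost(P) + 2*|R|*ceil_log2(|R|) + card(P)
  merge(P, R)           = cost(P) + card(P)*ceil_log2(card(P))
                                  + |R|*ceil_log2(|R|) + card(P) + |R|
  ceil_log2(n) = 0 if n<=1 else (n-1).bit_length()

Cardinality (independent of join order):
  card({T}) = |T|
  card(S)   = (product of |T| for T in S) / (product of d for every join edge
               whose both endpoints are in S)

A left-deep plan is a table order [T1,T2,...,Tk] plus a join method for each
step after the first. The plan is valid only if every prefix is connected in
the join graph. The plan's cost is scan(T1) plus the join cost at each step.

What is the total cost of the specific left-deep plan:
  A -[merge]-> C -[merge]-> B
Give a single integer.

step 1: scan A: cost=20, card=20
step 2: join C via merge
    card(P join C) = 20*60/(15) = 80
    cost = 20 + 20*5 + 60*6 + 20 + 60 = 560
step 3: join B via merge
    card(P join B) = 80*120/(30*5) = 64
    cost = 560 + 80*7 + 120*7 + 80 + 120 = 2160

2160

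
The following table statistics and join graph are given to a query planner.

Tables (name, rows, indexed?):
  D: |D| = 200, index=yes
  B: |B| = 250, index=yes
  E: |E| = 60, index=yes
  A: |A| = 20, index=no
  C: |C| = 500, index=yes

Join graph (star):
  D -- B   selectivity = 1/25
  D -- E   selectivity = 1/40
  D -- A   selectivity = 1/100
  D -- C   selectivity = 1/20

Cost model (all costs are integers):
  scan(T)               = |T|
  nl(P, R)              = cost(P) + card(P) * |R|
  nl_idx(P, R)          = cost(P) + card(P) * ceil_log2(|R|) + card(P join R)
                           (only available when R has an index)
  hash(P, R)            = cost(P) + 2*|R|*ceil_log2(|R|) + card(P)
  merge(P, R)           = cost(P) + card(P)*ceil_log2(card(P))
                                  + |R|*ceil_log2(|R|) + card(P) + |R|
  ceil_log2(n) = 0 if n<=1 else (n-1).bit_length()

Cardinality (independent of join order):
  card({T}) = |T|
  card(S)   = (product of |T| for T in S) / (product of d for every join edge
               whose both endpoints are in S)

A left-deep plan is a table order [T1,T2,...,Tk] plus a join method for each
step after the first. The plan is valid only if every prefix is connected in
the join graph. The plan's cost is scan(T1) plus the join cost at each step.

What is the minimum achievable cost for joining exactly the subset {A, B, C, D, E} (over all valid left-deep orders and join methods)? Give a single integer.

Selinger DP over subsets of {A,B,C,D,E}:
  {D}: scan cost=200, card=200
  {B}: scan cost=250, card=250
  {E}: scan cost=60, card=60
  {A}: scan cost=20, card=20
  {C}: scan cost=500, card=500
  {BD}: card=2000; try (D,hash)→3700, (B,nl_idx)→3800, (D,nl_idx)→4250, (B,merge)→4250, (D,merge)→4300, (B,hash)→4400 …(+2); best=3700 via (D,hash)
  {DE}: card=300; try (D,nl_idx)→840, (E,hash)→1120, (E,nl_idx)→1700, (D,merge)→2280, (E,merge)→2420, (D,hash)→3320 …(+2); best=840 via (D,nl_idx)
  {AD}: card=40; try (D,nl_idx)→220, (A,hash)→600, (D,merge)→1940, (A,merge)→2120, (D,hash)→3240, (D,nl)→4020 …(+1); best=220 via (D,nl_idx)
  {CD}: card=5000; try (D,hash)→4200, (C,merge)→7000, (C,nl_idx)→7000, (D,merge)→7300, (C,hash)→9400, (D,nl_idx)→9500 …(+2); best=4200 via (D,hash)
  {BDE}: card=3000; try (B,hash)→5140, (B,merge)→6090, (B,nl_idx)→6240, (E,hash)→6420, (E,nl_idx)→18700, (E,merge)→28120 …(+2); best=5140 via (B,hash)
  {ABD}: card=400; try (B,nl_idx)→940, (B,merge)→2750, (B,hash)→4260, (A,hash)→5900, (B,nl)→10220, (A,merge)→27820 …(+1); best=940 via (B,nl_idx)
  {BCD}: card=50000; try (B,hash)→13200, (C,hash)→14700, (C,merge)→32700, (C,nl_idx)→71700, (B,merge)→76450, (B,nl_idx)→94200 …(+2); best=13200 via (B,hash)
  {ADE}: card=60; try (E,nl_idx)→520, (E,merge)→920, (E,hash)→980, (A,hash)→1340, (E,nl)→2620, (A,merge)→3960 …(+1); best=520 via (E,nl_idx)
  {CDE}: card=7500; try (C,merge)→8840, (E,hash)→9920, (C,hash)→10140, (C,nl_idx)→11040, (E,nl_idx)→41700, (E,merge)→74620 …(+2); best=8840 via (C,merge)
  {ACD}: card=1000; try (C,nl_idx)→1580, (C,merge)→5500, (C,hash)→9260, (A,hash)→9400, (C,nl)→20220, (A,merge)→74320 …(+1); best=1580 via (C,nl_idx)
  {ABDE}: card=600; try (B,nl_idx)→1600, (E,hash)→2060, (B,merge)→3190, (E,nl_idx)→3940, (B,hash)→4580, (E,merge)→5360 …(+5); best=1600 via (B,nl_idx)
  {BCDE}: card=75000; try (C,hash)→17140, (B,hash)→20340, (C,merge)→49140, (E,hash)→63920, (C,nl_idx)→107140, (B,merge)→116090 …(+6); best=17140 via (C,hash)
  {ABCD}: card=10000; try (B,hash)→6580, (C,merge)→9940, (C,hash)→10340, (C,nl_idx)→14540, (B,merge)→14830, (B,nl_idx)→19580 …(+5); best=6580 via (B,hash)
  {ACDE}: card=1500; try (C,nl_idx)→2560, (E,hash)→3300, (C,merge)→5940, (E,nl_idx)→9080, (C,hash)→9580, (E,merge)→13000 …(+5); best=2560 via (C,nl_idx)
  {ABCDE}: card=15000; try (B,hash)→8060, (C,hash)→11200, (C,merge)→13200, (E,hash)→17300, (C,nl_idx)→22000, (B,merge)→22810 …(+9); best=8060 via (B,hash)

8060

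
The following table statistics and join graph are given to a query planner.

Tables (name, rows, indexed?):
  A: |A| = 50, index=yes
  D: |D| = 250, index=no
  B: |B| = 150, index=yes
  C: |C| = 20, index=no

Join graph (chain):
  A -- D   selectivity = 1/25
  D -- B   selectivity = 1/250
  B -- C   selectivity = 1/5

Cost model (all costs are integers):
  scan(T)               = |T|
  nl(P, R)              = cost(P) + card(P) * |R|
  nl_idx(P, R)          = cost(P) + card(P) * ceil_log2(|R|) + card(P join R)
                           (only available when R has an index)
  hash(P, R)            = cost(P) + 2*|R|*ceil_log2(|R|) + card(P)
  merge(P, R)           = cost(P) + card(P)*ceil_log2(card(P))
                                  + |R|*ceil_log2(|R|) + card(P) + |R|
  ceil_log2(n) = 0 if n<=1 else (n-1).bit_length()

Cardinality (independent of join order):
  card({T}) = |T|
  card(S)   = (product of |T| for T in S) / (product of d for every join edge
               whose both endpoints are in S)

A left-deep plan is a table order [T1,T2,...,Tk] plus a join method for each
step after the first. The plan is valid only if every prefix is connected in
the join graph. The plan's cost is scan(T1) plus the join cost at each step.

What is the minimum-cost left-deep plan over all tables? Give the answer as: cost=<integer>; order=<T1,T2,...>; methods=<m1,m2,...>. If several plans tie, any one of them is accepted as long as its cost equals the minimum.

cost=3650; order=D,B,A,C; methods=nl_idx,hash,hash

Selinger DP (subsets sized 1..n):
  {A}: scan cost=50, card=50
  {D}: scan cost=250, card=250
  {B}: scan cost=150, card=150
  {C}: scan cost=20, card=20
  {AD}: card=500; try (A,hash)→1100, (A,nl_idx)→2250, (D,merge)→2650, (A,merge)→2850, (D,hash)→4100, (D,nl)→12550 …(+1); best=1100 via (A,hash)
  {BD}: card=150; try (B,nl_idx)→2400, (B,hash)→2900, (D,merge)→3750, (B,merge)→3850, (D,hash)→4300, (D,nl)→37650 …(+1); best=2400 via (B,nl_idx)
  {BC}: card=600; try (C,hash)→500, (B,nl_idx)→780, (B,merge)→1490, (C,merge)→1620, (B,hash)→2440, (B,nl)→3020 …(+1); best=500 via (C,hash)
  {ABD}: card=300; try (A,hash)→3150, (A,nl_idx)→3600, (B,hash)→4000, (A,merge)→4100, (B,nl_idx)→5400, (B,merge)→7450 …(+2); best=3150 via (A,hash)
  {BCD}: card=600; try (C,hash)→2750, (C,merge)→3870, (D,hash)→5100, (C,nl)→5400, (D,merge)→9350, (D,nl)→150500; best=2750 via (C,hash)
  {ABCD}: card=1200; try (C,hash)→3650, (A,hash)→3950, (C,merge)→6270, (A,nl_idx)→7550, (C,nl)→9150, (A,merge)→9700 …(+1); best=3650 via (C,hash)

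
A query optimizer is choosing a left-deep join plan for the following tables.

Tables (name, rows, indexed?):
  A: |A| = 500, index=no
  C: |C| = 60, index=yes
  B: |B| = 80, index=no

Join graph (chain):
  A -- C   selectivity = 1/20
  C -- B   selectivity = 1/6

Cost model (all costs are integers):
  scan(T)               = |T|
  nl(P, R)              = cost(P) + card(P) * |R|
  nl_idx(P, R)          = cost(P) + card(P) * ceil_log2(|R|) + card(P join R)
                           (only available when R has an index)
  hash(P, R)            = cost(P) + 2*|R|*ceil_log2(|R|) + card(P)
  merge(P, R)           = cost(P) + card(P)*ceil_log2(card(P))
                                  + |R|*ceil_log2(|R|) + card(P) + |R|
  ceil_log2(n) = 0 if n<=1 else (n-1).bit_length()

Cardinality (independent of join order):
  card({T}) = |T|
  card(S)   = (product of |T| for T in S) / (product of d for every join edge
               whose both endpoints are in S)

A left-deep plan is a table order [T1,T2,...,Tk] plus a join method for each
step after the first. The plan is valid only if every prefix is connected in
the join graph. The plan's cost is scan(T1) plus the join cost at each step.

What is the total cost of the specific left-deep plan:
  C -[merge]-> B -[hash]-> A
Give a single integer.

10920

step 1: scan C: cost=60, card=60
step 2: join B via merge
    card(P join B) = 60*80/(6) = 800
    cost = 60 + 60*6 + 80*7 + 60 + 80 = 1120
step 3: join A via hash
    card(P join A) = 800*500/(20) = 20000
    cost = 1120 + 2*500*9 + 800 = 10920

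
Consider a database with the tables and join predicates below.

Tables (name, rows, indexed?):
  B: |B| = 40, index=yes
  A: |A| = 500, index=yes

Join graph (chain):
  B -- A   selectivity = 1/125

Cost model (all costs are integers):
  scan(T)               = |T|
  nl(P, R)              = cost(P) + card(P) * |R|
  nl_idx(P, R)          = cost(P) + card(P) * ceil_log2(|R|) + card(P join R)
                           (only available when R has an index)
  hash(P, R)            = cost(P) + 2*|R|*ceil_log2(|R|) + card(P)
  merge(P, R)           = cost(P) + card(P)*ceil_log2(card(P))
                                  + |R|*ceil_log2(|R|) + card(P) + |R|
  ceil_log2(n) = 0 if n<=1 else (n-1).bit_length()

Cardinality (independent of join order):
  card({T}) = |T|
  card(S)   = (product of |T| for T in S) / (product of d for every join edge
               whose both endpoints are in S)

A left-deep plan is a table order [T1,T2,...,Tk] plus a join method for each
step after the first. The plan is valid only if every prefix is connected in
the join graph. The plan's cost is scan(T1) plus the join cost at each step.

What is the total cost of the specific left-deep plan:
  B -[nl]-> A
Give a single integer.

step 1: scan B: cost=40, card=40
step 2: join A via nl
    card(P join A) = 40*500/(125) = 160
    cost = 40 + 40*500 = 20040

20040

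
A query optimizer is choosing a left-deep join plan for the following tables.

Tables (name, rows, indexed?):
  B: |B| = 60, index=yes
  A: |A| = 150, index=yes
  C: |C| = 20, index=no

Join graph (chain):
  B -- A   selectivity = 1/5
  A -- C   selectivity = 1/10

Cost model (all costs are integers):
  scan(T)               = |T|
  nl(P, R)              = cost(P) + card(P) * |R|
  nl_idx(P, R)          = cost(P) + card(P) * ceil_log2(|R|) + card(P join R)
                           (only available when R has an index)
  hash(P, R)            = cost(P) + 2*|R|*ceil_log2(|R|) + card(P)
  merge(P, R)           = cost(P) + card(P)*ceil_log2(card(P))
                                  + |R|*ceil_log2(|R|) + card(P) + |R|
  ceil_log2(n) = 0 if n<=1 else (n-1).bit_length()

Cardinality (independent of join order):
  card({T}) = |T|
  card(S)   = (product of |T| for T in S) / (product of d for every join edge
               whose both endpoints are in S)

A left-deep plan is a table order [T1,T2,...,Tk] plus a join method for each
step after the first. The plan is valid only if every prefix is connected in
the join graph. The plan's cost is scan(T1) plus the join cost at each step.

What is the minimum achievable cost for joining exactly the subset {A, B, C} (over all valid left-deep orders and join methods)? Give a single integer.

1500

Selinger DP over subsets of {A,B,C}:
  {B}: scan cost=60, card=60
  {A}: scan cost=150, card=150
  {C}: scan cost=20, card=20
  {AB}: card=1800; try (B,hash)→1020, (A,merge)→1830, (B,merge)→1920, (A,nl_idx)→2340, (A,hash)→2520, (B,nl_idx)→2850 …(+2); best=1020 via (B,hash)
  {AC}: card=300; try (A,nl_idx)→480, (C,hash)→500, (A,merge)→1490, (C,merge)→1620, (A,hash)→2440, (A,nl)→3020 …(+1); best=480 via (A,nl_idx)
  {ABC}: card=3600; try (B,hash)→1500, (C,hash)→3020, (B,merge)→3900, (B,nl_idx)→5880, (B,nl)→18480, (C,merge)→22740 …(+1); best=1500 via (B,hash)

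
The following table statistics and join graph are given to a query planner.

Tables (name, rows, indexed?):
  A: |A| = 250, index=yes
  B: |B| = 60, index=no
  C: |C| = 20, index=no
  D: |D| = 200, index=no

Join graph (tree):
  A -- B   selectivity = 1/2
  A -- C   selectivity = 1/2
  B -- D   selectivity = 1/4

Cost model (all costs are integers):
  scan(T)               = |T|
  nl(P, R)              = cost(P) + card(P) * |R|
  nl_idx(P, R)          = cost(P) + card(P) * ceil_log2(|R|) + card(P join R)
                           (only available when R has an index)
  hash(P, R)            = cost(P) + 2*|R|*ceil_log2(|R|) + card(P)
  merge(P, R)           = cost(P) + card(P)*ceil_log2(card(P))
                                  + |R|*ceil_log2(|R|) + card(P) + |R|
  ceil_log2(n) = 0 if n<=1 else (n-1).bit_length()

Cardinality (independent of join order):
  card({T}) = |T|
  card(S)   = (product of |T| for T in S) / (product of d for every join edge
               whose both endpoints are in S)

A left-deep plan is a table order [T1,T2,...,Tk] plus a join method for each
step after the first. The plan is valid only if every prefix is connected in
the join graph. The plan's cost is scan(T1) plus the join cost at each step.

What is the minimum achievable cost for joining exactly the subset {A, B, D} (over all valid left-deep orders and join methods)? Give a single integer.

Selinger DP over subsets of {A,B,D}:
  {A}: scan cost=250, card=250
  {B}: scan cost=60, card=60
  {D}: scan cost=200, card=200
  {AB}: card=7500; try (B,hash)→1220, (A,merge)→2730, (B,merge)→2920, (A,hash)→4120, (A,nl_idx)→8040, (A,nl)→15060 …(+1); best=1220 via (B,hash)
  {BD}: card=3000; try (B,hash)→1120, (D,merge)→2280, (B,merge)→2420, (D,hash)→3320, (D,nl)→12060, (B,nl)→12200; best=1120 via (B,hash)
  {ABD}: card=375000; try (A,hash)→8120, (D,hash)→11920, (A,merge)→42370, (D,merge)→108020, (A,nl_idx)→400120, (A,nl)→751120 …(+1); best=8120 via (A,hash)

8120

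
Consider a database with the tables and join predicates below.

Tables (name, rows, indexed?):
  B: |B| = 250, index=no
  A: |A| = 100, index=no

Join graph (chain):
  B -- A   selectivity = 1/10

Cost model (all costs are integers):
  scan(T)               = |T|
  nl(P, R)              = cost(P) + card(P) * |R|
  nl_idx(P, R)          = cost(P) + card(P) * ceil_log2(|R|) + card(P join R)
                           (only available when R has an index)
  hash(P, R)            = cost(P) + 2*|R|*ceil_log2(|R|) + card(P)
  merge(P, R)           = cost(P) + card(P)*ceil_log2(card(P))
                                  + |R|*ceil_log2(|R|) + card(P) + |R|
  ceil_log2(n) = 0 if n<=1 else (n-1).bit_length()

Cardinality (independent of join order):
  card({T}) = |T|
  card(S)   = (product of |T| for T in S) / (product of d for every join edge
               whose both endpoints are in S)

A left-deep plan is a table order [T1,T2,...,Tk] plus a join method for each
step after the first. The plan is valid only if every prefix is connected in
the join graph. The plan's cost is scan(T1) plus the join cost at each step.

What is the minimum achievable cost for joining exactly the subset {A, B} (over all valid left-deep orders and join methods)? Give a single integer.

1900

Selinger DP over subsets of {A,B}:
  {B}: scan cost=250, card=250
  {A}: scan cost=100, card=100
  {AB}: card=2500; try (A,hash)→1900, (B,merge)→3150, (A,merge)→3300, (B,hash)→4200, (B,nl)→25100, (A,nl)→25250; best=1900 via (A,hash)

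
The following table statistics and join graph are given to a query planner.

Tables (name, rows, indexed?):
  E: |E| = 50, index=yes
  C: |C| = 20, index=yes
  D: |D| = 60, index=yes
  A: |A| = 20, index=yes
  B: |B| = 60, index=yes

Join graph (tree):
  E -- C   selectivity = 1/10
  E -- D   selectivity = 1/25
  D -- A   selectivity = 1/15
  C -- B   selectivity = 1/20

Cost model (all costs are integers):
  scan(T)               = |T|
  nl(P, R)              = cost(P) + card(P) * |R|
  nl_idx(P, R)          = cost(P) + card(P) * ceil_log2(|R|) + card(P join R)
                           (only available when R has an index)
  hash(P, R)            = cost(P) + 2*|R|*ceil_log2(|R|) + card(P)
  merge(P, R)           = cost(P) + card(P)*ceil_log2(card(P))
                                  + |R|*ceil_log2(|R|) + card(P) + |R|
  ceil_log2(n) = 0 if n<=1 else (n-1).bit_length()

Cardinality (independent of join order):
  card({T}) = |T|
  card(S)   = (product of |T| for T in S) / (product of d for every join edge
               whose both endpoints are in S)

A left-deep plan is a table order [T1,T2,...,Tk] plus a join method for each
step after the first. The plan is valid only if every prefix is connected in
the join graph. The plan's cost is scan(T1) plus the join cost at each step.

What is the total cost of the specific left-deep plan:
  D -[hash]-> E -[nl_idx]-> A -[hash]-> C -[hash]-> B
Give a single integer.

step 1: scan D: cost=60, card=60
step 2: join E via hash
    card(P join E) = 60*50/(25) = 120
    cost = 60 + 2*50*6 + 60 = 720
step 3: join A via nl_idx
    card(P join A) = 120*20/(15) = 160
    cost = 720 + 120*5 + 160 = 1480
step 4: join C via hash
    card(P join C) = 160*20/(10) = 320
    cost = 1480 + 2*20*5 + 160 = 1840
step 5: join B via hash
    card(P join B) = 320*60/(20) = 960
    cost = 1840 + 2*60*6 + 320 = 2880

2880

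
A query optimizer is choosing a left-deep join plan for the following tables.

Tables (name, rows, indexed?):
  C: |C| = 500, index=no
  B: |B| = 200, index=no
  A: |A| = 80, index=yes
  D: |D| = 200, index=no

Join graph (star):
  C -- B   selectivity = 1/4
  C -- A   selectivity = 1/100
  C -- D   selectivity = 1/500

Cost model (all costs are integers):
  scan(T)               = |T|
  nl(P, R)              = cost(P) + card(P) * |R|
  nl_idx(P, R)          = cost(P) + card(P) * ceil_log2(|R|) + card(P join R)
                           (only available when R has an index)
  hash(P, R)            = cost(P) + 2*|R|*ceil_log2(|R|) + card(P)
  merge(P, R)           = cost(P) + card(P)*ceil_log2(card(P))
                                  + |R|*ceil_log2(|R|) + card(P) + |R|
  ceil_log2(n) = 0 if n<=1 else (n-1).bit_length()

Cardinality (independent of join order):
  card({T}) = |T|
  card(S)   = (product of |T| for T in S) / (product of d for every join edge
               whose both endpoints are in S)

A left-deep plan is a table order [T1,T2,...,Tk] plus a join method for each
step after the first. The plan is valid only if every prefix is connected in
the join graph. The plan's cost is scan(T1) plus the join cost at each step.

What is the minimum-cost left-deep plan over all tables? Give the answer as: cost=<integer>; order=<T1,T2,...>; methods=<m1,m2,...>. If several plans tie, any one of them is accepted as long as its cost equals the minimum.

cost=8760; order=C,D,A,B; methods=hash,hash,merge

Selinger DP (subsets sized 1..n):
  {C}: scan cost=500, card=500
  {B}: scan cost=200, card=200
  {A}: scan cost=80, card=80
  {D}: scan cost=200, card=200
  {BC}: card=25000; try (B,hash)→4200, (C,merge)→7000, (B,merge)→7300, (C,hash)→9400, (C,nl)→100200, (B,nl)→100500; best=4200 via (B,hash)
  {AC}: card=400; try (A,hash)→2120, (A,nl_idx)→4400, (C,merge)→5720, (A,merge)→6140, (C,hash)→9160, (C,nl)→40080 …(+1); best=2120 via (A,hash)
  {CD}: card=200; try (D,hash)→4200, (C,merge)→7000, (D,merge)→7300, (C,hash)→9400, (C,nl)→100200, (D,nl)→100500; best=4200 via (D,hash)
  {ABC}: card=20000; try (B,hash)→5720, (B,merge)→7920, (A,hash)→30320, (B,nl)→82120, (A,nl_idx)→199200, (A,merge)→404840 …(+1); best=5720 via (B,hash)
  {BCD}: card=10000; try (B,hash)→7600, (B,merge)→7800, (D,hash)→32400, (B,nl)→44200, (D,merge)→406000, (D,nl)→5004200; best=7600 via (B,hash)
  {ACD}: card=160; try (A,hash)→5520, (D,hash)→5720, (A,nl_idx)→5760, (A,merge)→6640, (D,merge)→7920, (A,nl)→20200 …(+1); best=5520 via (A,hash)
  {ABCD}: card=8000; try (B,merge)→8760, (B,hash)→8880, (A,hash)→18720, (D,hash)→28920, (B,nl)→37520, (A,nl_idx)→85600 …(+4); best=8760 via (B,merge)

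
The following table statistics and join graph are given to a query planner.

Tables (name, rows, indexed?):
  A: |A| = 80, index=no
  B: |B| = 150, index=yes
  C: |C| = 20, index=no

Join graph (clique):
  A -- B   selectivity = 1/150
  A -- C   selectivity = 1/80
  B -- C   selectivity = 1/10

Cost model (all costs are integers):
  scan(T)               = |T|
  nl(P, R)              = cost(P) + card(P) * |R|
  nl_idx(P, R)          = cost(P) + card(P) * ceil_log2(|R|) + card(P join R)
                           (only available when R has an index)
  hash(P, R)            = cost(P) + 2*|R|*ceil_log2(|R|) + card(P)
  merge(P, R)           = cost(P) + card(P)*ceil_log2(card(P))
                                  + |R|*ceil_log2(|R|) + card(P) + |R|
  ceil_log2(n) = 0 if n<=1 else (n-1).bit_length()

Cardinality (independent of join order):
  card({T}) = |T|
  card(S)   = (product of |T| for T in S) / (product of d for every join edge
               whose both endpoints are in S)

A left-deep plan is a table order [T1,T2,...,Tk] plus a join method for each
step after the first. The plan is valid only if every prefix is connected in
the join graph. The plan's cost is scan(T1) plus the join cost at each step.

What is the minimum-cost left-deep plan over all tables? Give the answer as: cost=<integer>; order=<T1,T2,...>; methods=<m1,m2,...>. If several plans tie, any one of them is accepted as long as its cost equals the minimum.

Selinger DP (subsets sized 1..n):
  {A}: scan cost=80, card=80
  {B}: scan cost=150, card=150
  {C}: scan cost=20, card=20
  {AB}: card=80; try (B,nl_idx)→800, (A,hash)→1420, (B,merge)→2070, (A,merge)→2140, (B,hash)→2560, (B,nl)→12080 …(+1); best=800 via (B,nl_idx)
  {AC}: card=20; try (C,hash)→360, (A,merge)→780, (C,merge)→840, (A,hash)→1160, (A,nl)→1620, (C,nl)→1680; best=360 via (C,hash)
  {BC}: card=300; try (B,nl_idx)→480, (C,hash)→500, (B,merge)→1490, (C,merge)→1620, (B,hash)→2440, (B,nl)→3020 …(+1); best=480 via (B,nl_idx)
  {ABC}: card=2; try (B,nl_idx)→522, (C,hash)→1080, (C,merge)→1560, (B,merge)→1830, (A,hash)→1900, (C,nl)→2400 …(+4); best=522 via (B,nl_idx)

cost=522; order=A,C,B; methods=hash,nl_idx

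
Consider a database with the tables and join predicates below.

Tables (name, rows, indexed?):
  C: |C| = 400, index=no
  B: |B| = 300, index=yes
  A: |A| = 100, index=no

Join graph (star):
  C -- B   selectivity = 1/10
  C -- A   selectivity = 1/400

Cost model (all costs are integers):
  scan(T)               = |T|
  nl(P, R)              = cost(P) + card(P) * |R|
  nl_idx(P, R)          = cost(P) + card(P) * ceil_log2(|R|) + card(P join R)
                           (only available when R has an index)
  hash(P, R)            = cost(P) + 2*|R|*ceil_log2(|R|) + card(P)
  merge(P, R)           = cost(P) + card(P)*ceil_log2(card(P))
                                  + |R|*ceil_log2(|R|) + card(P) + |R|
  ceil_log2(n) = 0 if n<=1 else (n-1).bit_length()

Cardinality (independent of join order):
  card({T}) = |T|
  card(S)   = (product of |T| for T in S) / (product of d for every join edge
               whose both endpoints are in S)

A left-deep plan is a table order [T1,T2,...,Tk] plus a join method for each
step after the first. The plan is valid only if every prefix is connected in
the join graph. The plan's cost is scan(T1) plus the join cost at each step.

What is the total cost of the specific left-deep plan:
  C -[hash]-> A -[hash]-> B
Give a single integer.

7700

step 1: scan C: cost=400, card=400
step 2: join A via hash
    card(P join A) = 400*100/(400) = 100
    cost = 400 + 2*100*7 + 400 = 2200
step 3: join B via hash
    card(P join B) = 100*300/(10) = 3000
    cost = 2200 + 2*300*9 + 100 = 7700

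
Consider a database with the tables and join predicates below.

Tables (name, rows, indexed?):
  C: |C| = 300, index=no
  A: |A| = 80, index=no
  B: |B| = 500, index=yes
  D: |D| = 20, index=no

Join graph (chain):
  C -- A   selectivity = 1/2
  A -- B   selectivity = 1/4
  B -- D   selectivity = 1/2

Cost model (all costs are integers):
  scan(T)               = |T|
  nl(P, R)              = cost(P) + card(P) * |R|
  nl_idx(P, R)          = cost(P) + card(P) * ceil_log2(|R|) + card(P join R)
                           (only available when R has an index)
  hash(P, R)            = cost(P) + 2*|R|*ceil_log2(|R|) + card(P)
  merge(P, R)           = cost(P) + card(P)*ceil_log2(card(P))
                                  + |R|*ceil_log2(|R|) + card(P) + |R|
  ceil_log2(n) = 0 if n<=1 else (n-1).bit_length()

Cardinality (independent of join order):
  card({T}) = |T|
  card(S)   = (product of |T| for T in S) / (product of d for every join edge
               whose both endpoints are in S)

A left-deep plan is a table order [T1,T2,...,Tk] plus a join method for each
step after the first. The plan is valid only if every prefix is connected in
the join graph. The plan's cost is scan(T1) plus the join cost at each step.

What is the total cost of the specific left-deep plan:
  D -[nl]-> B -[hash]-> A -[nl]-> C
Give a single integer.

30016140

step 1: scan D: cost=20, card=20
step 2: join B via nl
    card(P join B) = 20*500/(2) = 5000
    cost = 20 + 20*500 = 10020
step 3: join A via hash
    card(P join A) = 5000*80/(4) = 100000
    cost = 10020 + 2*80*7 + 5000 = 16140
step 4: join C via nl
    card(P join C) = 100000*300/(2) = 15000000
    cost = 16140 + 100000*300 = 30016140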